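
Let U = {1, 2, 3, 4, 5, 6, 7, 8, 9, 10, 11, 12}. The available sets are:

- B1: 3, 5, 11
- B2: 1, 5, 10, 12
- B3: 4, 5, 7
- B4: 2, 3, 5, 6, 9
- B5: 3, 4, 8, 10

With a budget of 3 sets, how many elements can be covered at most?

Choosing B2, B3, B4 covers {1, 2, 3, 4, 5, 6, 7, 9, 10, 12} — 10 elements.
No choice of 3 sets does better; here 8, 11 are left uncovered.

10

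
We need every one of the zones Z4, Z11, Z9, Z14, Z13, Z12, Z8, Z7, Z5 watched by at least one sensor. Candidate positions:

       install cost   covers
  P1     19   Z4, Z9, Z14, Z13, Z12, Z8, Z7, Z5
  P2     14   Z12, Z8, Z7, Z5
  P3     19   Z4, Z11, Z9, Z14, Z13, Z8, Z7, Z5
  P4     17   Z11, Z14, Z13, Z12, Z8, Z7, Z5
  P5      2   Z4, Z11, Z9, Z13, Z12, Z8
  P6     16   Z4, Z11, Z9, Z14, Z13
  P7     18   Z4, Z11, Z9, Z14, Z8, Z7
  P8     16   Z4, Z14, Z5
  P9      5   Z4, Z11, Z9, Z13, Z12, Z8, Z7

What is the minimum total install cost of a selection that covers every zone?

19

P4, P5 cover every zone at install cost 17 + 2 = 19.
Any cover uses at least 2 sensor positions; among all covering selections none totals below 19.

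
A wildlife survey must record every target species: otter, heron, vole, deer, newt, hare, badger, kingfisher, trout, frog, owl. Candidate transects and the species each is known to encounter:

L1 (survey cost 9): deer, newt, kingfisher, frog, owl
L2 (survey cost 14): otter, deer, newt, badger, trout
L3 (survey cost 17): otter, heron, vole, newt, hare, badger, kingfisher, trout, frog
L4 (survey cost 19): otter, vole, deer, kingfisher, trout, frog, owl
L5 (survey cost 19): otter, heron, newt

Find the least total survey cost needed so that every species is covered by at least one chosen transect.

L1, L3 cover every species at survey cost 9 + 17 = 26.
Any cover uses at least 2 transects; among all covering selections none totals below 26.

26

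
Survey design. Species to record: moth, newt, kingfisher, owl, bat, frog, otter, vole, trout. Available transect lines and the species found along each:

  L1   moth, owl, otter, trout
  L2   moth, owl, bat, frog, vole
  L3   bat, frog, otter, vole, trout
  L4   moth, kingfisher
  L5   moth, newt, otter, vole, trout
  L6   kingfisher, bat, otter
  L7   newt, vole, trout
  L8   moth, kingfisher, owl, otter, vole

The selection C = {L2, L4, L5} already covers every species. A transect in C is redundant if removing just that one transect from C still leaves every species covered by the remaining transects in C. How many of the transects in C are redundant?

0

Drop L2: owl, bat, frog uncovered — not redundant.
Drop L4: kingfisher uncovered — not redundant.
Drop L5: newt, otter, trout uncovered — not redundant.
None of the transects in C is redundant.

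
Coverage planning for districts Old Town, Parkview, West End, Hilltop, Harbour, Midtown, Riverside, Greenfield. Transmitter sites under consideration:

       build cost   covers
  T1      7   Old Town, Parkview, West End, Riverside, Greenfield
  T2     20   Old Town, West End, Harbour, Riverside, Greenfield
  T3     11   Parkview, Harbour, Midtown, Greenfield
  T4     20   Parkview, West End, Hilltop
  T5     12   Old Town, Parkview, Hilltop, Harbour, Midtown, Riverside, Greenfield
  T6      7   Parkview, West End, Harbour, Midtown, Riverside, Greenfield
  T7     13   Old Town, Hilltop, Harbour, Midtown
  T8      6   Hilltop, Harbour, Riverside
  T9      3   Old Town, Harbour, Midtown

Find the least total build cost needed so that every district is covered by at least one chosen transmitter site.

16

T1, T8, T9 cover every district at build cost 7 + 6 + 3 = 16.
Any cover uses at least 2 transmitter sites; among all covering selections none totals below 16.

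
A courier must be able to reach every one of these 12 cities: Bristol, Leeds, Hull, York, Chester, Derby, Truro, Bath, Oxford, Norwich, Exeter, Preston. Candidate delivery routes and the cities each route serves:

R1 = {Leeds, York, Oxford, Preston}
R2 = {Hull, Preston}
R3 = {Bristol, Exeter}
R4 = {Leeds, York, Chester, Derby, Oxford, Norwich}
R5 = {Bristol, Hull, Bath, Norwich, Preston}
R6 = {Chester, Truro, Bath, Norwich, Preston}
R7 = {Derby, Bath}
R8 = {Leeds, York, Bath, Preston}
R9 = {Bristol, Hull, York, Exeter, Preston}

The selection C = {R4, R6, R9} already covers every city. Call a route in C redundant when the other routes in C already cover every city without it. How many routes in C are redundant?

0

Drop R4: Leeds, Derby, Oxford uncovered — not redundant.
Drop R6: Truro, Bath uncovered — not redundant.
Drop R9: Bristol, Hull, Exeter uncovered — not redundant.
None of the routes in C is redundant.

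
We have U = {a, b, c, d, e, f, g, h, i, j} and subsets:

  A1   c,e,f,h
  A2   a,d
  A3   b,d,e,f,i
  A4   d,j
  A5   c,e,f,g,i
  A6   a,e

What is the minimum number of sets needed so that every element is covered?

A1, A2, A3, A4, A5 together cover {a, b, c, d, e, f, g, h, i, j} — every element.
No 4 of the 6 sets cover everything (all 15 size-4 selections fall short), so 5 is minimum.

5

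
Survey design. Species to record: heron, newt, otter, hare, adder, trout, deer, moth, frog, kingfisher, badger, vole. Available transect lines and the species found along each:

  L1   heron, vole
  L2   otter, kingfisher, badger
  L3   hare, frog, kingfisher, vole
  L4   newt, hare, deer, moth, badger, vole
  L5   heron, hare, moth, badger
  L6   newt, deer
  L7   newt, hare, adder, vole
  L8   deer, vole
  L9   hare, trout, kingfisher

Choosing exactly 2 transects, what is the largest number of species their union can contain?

Choosing L2, L4 covers {newt, otter, hare, deer, moth, kingfisher, badger, vole} — 8 species.
No choice of 2 transects does better; here heron, adder, trout, frog are left uncovered.

8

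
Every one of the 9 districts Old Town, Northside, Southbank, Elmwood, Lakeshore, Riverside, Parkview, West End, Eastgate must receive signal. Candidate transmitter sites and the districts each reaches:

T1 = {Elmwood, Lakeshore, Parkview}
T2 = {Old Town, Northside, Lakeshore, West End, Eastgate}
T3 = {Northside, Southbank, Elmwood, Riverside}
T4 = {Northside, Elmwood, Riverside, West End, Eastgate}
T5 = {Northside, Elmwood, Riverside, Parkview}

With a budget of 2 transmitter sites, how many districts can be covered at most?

Choosing T2, T3 covers {Old Town, Northside, Southbank, Elmwood, Lakeshore, Riverside, West End, Eastgate} — 8 districts.
No choice of 2 transmitter sites does better; here Parkview is left uncovered.

8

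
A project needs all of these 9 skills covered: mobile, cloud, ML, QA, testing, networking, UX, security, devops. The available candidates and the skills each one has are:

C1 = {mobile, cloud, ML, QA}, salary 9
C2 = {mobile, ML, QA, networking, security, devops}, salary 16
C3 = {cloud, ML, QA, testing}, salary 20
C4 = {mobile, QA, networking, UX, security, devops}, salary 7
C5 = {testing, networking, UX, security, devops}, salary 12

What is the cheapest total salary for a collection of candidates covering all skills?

C1, C5 cover every skill at salary 9 + 12 = 21.
Any cover uses at least 2 candidates; among all covering selections none totals below 21.

21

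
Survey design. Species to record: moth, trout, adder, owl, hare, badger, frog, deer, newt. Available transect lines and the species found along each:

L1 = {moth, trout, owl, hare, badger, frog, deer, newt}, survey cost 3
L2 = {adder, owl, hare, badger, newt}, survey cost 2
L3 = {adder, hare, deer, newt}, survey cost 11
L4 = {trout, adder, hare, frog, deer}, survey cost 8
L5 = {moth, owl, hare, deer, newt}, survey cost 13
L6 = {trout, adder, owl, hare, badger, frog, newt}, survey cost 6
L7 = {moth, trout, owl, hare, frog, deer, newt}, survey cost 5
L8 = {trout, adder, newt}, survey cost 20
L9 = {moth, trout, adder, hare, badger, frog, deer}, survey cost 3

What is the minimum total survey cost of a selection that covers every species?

5

L1, L2 cover every species at survey cost 3 + 2 = 5.
Any cover uses at least 2 transects; among all covering selections none totals below 5.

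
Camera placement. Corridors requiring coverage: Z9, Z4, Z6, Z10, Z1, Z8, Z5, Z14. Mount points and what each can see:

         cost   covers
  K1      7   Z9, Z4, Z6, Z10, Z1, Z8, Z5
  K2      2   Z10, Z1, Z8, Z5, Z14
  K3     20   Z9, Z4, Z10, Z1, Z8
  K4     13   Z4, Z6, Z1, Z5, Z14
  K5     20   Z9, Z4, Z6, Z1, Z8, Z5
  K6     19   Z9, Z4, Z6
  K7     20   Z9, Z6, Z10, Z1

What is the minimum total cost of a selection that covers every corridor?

9

K1, K2 cover every corridor at cost 7 + 2 = 9.
Any cover uses at least 2 camera mounts; among all covering selections none totals below 9.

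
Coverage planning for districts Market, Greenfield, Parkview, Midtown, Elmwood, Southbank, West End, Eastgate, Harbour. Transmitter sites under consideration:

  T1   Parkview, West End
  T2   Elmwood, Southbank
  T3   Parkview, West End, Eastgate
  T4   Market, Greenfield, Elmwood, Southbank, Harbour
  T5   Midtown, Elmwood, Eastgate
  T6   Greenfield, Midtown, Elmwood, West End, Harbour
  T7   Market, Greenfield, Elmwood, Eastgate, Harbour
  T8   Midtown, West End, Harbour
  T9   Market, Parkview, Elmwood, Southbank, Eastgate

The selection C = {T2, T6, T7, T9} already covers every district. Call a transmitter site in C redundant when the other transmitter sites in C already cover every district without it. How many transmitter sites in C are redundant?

2

Drop T2: the rest still cover every district — redundant.
Drop T6: Midtown, West End uncovered — not redundant.
Drop T7: the rest still cover every district — redundant.
Drop T9: Parkview uncovered — not redundant.
2 redundant: T2, T7.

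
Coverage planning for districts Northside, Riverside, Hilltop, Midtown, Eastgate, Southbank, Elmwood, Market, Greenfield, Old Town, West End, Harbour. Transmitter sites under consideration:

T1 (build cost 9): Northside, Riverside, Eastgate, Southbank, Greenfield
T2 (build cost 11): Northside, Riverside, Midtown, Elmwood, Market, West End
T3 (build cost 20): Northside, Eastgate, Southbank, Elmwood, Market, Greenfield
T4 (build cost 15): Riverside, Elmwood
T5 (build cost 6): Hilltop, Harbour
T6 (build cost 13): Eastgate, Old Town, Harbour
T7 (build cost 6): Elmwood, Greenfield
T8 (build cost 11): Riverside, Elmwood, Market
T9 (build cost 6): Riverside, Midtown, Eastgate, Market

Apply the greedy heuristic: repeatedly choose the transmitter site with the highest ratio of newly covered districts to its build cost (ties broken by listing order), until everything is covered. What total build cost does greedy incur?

Pick 1: T9 adds 4 new (Riverside, Midtown, Eastgate, Market) at build cost 6 (ratio 4/6).
Pick 2: T1 adds 3 new (Northside, Southbank, Greenfield) at build cost 9 (ratio 3/9).
Pick 3: T5 adds 2 new (Hilltop, Harbour) at build cost 6 (ratio 2/6).
Pick 4: T2 adds 2 new (Elmwood, West End) at build cost 11 (ratio 2/11).
Pick 5: T6 adds 1 new (Old Town) at build cost 13 (ratio 1/13).
Greedy total build cost: 6 + 9 + 6 + 11 + 13 = 45. (The true optimum is 39, so greedy overshoots here.)

45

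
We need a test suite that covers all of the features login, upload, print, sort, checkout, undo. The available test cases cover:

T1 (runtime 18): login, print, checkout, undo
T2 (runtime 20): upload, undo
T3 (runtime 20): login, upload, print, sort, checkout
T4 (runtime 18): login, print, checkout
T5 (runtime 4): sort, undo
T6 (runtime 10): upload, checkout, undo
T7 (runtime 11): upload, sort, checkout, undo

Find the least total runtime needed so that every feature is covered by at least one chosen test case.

T3, T5 cover every feature at runtime 20 + 4 = 24.
Any cover uses at least 2 test cases; among all covering selections none totals below 24.

24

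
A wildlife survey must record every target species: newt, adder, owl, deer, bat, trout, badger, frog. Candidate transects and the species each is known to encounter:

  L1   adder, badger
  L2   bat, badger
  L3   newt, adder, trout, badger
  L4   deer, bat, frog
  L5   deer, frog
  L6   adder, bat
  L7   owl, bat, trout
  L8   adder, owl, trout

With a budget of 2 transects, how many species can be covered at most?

7

Choosing L3, L4 covers {newt, adder, deer, bat, trout, badger, frog} — 7 species.
No choice of 2 transects does better; here owl is left uncovered.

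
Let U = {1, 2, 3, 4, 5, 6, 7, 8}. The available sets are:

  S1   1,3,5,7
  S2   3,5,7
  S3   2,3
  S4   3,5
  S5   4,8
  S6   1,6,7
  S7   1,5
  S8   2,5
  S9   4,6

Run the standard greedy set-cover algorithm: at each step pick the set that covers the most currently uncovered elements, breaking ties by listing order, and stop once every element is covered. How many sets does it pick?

4

Pick 1: S1 covers 4 new elements (1, 3, 5, 7).
Pick 2: S5 covers 2 new elements (4, 8).
Pick 3: S3 covers 1 new elements (2).
Pick 4: S6 covers 1 new elements (6).
Greedy uses 4 sets.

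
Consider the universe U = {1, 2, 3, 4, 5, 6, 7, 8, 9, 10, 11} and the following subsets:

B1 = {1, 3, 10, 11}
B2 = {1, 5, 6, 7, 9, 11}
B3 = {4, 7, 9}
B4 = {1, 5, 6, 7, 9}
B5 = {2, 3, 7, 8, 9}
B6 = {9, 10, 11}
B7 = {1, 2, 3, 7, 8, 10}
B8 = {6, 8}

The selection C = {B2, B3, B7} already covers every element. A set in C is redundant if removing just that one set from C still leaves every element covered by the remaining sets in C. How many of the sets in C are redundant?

0

Drop B2: 5, 6, 11 uncovered — not redundant.
Drop B3: 4 uncovered — not redundant.
Drop B7: 2, 3, 8, 10 uncovered — not redundant.
None of the sets in C is redundant.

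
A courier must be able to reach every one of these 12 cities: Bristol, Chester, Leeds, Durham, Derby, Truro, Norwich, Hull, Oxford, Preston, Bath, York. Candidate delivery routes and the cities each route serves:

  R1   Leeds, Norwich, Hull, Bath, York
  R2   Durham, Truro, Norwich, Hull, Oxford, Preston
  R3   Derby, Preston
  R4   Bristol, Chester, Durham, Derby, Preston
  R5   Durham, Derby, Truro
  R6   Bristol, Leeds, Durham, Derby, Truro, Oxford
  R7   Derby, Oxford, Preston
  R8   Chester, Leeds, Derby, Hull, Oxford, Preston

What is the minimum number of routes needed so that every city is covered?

3

R1, R2, R4 together cover {Bristol, Chester, Leeds, Durham, Derby, Truro, Norwich, Hull, Oxford, Preston, Bath, York} — every city.
No 2 of the 8 routes cover everything (all 28 pairs fall short), so 3 is minimum.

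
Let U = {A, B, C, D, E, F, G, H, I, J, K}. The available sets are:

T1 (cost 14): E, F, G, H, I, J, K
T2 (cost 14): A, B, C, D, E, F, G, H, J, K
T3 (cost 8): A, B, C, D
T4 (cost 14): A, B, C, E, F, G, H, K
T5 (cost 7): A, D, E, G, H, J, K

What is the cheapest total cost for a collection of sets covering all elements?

T1, T3 cover every element at cost 14 + 8 = 22.
Any cover uses at least 2 sets; among all covering selections none totals below 22.
Greedy by coverage-per-cost would pick T5, T3, T1 for 29 — worse than the optimum 22.

22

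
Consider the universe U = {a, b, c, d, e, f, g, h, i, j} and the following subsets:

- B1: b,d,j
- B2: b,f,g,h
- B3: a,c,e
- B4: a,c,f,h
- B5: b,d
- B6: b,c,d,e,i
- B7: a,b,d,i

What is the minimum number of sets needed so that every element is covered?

B1, B2, B3, B6 together cover {a, b, c, d, e, f, g, h, i, j} — every element.
No 3 of the 7 sets cover everything (all 35 triples fall short), so 4 is minimum.

4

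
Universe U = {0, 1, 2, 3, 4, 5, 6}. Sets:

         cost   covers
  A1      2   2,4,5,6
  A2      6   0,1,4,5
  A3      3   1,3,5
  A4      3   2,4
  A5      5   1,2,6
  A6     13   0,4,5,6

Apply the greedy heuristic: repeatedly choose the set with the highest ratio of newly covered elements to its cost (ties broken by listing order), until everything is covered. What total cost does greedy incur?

11

Pick 1: A1 adds 4 new (2, 4, 5, 6) at cost 2 (ratio 4/2).
Pick 2: A3 adds 2 new (1, 3) at cost 3 (ratio 2/3).
Pick 3: A2 adds 1 new (0) at cost 6 (ratio 1/6).
Greedy total cost: 2 + 3 + 6 = 11.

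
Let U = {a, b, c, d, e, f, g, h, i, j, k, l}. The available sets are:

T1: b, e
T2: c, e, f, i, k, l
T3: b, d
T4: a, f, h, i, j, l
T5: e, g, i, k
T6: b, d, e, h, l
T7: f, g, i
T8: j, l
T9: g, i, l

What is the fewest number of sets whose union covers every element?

T2, T3, T4, T5 together cover {a, b, c, d, e, f, g, h, i, j, k, l} — every element.
No 3 of the 9 sets cover everything (all 84 triples fall short), so 4 is minimum.

4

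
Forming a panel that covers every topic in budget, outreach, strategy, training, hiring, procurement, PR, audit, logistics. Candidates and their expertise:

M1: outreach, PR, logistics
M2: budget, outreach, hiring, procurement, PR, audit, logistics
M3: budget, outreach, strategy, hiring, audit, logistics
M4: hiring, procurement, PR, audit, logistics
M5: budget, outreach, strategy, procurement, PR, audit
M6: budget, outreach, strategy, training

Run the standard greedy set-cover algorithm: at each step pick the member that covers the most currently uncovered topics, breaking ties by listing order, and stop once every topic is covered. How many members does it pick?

Pick 1: M2 covers 7 new topics (budget, outreach, hiring, procurement, PR, audit, logistics).
Pick 2: M6 covers 2 new topics (strategy, training).
Greedy uses 2 members.

2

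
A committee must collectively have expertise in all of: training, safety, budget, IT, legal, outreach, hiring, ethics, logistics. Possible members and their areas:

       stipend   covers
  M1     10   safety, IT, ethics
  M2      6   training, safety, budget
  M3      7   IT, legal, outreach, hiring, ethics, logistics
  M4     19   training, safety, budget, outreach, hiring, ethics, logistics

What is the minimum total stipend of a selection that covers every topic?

13

M2, M3 cover every topic at stipend 6 + 7 = 13.
Any cover uses at least 2 members; among all covering selections none totals below 13.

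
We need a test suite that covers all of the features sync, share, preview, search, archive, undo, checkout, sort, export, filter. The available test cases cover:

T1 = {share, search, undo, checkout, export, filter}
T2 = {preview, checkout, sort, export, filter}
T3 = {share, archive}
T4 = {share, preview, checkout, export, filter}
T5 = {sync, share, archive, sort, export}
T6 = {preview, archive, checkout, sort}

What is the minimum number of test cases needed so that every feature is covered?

3

T1, T2, T5 together cover {sync, share, preview, search, archive, undo, checkout, sort, export, filter} — every feature.
No 2 of the 6 test cases cover everything (all 15 pairs fall short), so 3 is minimum.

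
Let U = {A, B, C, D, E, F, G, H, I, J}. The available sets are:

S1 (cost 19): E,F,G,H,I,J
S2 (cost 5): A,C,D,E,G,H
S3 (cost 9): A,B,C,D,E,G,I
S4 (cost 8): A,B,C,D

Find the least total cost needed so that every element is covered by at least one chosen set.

27

S1, S4 cover every element at cost 19 + 8 = 27.
Any cover uses at least 2 sets; among all covering selections none totals below 27.
Greedy by coverage-per-cost would pick S2, S3, S1 for 33 — worse than the optimum 27.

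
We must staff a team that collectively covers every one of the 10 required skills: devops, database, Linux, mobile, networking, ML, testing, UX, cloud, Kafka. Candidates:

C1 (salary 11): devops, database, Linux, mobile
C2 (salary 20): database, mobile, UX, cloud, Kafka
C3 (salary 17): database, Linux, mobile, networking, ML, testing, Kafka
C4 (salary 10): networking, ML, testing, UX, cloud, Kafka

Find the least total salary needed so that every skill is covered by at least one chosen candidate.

21

C1, C4 cover every skill at salary 11 + 10 = 21.
Any cover uses at least 2 candidates; among all covering selections none totals below 21.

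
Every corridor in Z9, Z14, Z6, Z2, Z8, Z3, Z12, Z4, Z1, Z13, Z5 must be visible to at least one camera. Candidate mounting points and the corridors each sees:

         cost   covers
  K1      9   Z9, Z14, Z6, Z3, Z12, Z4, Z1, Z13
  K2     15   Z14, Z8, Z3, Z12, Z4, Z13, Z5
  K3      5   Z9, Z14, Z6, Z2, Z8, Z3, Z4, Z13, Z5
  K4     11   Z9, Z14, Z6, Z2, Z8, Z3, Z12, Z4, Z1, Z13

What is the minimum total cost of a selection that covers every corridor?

14

K1, K3 cover every corridor at cost 9 + 5 = 14.
Any cover uses at least 2 camera mounts; among all covering selections none totals below 14.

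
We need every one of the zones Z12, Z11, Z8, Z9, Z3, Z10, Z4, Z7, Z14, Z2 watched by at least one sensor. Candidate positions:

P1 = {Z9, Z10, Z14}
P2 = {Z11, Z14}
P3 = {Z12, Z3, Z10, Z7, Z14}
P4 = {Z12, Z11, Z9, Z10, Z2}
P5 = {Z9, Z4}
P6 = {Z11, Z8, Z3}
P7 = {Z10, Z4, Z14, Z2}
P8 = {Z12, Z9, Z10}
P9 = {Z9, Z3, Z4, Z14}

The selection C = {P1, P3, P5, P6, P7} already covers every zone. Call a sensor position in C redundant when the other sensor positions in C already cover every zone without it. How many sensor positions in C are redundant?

Drop P1: the rest still cover every zone — redundant.
Drop P3: Z12, Z7 uncovered — not redundant.
Drop P5: the rest still cover every zone — redundant.
Drop P6: Z11, Z8 uncovered — not redundant.
Drop P7: Z2 uncovered — not redundant.
2 redundant: P1, P5.

2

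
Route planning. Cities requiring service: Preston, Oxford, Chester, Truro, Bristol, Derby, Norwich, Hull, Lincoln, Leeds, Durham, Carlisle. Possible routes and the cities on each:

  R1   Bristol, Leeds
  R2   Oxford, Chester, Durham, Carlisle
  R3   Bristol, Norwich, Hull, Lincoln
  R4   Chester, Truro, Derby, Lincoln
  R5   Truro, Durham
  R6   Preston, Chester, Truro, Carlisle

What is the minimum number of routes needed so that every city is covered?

R1, R2, R3, R4, R6 together cover {Preston, Oxford, Chester, Truro, Bristol, Derby, Norwich, Hull, Lincoln, Leeds, Durham, Carlisle} — every city.
No 4 of the 6 routes cover everything (all 15 size-4 selections fall short), so 5 is minimum.

5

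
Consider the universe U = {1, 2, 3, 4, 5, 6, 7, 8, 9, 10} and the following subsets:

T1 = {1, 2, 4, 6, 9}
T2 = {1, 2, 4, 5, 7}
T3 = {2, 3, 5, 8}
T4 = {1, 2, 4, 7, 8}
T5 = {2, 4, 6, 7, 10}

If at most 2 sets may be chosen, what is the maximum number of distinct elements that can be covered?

8

Choosing T1, T3 covers {1, 2, 3, 4, 5, 6, 8, 9} — 8 elements.
No choice of 2 sets does better; here 7, 10 are left uncovered.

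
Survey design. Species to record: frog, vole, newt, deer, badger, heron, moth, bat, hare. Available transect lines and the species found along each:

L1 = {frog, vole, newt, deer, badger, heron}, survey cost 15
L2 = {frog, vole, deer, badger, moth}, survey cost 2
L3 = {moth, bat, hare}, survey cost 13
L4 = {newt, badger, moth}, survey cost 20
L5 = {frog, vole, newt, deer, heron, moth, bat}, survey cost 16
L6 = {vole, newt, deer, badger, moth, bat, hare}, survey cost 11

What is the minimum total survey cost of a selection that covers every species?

L1, L6 cover every species at survey cost 15 + 11 = 26.
Any cover uses at least 2 transects; among all covering selections none totals below 26.
Greedy by coverage-per-survey cost would pick L2, L6, L1 for 28 — worse than the optimum 26.

26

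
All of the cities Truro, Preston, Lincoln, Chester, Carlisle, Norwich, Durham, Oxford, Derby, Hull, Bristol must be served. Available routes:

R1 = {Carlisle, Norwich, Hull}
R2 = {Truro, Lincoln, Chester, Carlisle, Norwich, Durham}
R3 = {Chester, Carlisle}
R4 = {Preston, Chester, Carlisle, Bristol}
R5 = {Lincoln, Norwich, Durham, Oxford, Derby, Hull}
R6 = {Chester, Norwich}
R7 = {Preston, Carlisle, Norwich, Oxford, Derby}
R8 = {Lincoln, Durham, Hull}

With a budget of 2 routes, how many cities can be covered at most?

Choosing R4, R5 covers {Preston, Lincoln, Chester, Carlisle, Norwich, Durham, Oxford, Derby, Hull, Bristol} — 10 cities.
No choice of 2 routes does better; here Truro is left uncovered.

10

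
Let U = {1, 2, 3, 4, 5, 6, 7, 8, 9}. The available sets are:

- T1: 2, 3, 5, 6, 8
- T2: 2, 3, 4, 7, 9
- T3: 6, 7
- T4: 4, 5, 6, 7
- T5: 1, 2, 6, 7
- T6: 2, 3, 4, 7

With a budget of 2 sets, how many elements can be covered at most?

8

Choosing T1, T2 covers {2, 3, 4, 5, 6, 7, 8, 9} — 8 elements.
No choice of 2 sets does better; here 1 is left uncovered.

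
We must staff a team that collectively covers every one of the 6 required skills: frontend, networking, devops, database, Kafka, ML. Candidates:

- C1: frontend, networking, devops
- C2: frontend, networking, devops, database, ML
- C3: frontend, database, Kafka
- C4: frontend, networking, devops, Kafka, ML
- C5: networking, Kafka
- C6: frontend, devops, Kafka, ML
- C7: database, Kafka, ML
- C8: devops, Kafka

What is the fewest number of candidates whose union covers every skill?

2

C1, C7 together cover {frontend, networking, devops, database, Kafka, ML} — every skill.
No single candidate contains all 6 skills, so 2 is optimal.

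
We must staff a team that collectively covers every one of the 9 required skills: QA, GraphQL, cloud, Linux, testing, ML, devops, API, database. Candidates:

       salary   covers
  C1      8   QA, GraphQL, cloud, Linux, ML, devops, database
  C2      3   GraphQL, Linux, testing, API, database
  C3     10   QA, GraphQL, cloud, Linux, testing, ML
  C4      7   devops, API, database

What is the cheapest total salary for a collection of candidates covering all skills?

C1, C2 cover every skill at salary 8 + 3 = 11.
Any cover uses at least 2 candidates; among all covering selections none totals below 11.

11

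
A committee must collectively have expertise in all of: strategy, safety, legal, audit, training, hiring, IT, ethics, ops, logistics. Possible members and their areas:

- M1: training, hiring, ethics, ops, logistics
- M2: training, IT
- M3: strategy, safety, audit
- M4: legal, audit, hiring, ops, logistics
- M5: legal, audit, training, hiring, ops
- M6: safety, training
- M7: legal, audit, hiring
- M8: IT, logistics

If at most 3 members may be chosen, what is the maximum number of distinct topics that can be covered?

Choosing M1, M2, M3 covers {strategy, safety, audit, training, hiring, IT, ethics, ops, logistics} — 9 topics.
No choice of 3 members does better; here legal is left uncovered.

9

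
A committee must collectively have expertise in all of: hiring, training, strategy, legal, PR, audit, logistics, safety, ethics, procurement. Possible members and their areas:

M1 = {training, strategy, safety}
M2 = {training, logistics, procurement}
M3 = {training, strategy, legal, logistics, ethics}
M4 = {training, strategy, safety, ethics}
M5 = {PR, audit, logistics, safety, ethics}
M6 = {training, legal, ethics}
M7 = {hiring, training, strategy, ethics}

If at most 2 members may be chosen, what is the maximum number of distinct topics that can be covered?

Choosing M3, M5 covers {training, strategy, legal, PR, audit, logistics, safety, ethics} — 8 topics.
No choice of 2 members does better; here hiring, procurement are left uncovered.

8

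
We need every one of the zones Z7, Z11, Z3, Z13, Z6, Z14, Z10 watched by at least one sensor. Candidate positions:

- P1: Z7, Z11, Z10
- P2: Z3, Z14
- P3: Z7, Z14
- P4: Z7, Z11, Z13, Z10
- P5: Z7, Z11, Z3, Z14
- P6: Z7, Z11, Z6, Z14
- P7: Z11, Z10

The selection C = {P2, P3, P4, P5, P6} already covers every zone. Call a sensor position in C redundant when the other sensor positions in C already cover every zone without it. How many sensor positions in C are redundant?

Drop P2: the rest still cover every zone — redundant.
Drop P3: the rest still cover every zone — redundant.
Drop P4: Z13, Z10 uncovered — not redundant.
Drop P5: the rest still cover every zone — redundant.
Drop P6: Z6 uncovered — not redundant.
3 redundant: P2, P3, P5.

3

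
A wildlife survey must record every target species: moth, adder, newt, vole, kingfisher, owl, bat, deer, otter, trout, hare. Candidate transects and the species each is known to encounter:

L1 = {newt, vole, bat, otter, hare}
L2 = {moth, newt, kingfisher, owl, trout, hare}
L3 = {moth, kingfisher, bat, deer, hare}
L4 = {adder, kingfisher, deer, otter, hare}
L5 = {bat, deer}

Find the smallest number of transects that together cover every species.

3

L1, L2, L4 together cover {moth, adder, newt, vole, kingfisher, owl, bat, deer, otter, trout, hare} — every species.
No 2 of the 5 transects cover everything (all 10 pairs fall short), so 3 is minimum.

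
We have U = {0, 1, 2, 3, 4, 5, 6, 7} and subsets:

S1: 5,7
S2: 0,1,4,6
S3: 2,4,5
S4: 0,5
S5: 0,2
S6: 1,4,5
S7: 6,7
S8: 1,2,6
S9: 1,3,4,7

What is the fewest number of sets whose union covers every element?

3

S2, S3, S9 together cover {0, 1, 2, 3, 4, 5, 6, 7} — every element.
No 2 of the 9 sets cover everything (all 36 pairs fall short), so 3 is minimum.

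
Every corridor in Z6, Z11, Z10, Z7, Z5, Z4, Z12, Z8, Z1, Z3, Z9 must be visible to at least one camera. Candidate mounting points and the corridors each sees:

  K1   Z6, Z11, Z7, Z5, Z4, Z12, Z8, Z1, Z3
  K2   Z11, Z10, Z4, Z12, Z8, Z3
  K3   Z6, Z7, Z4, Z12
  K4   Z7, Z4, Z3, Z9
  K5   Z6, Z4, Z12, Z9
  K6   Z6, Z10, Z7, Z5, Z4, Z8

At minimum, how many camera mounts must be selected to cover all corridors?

3

K1, K2, K4 together cover {Z6, Z11, Z10, Z7, Z5, Z4, Z12, Z8, Z1, Z3, Z9} — every corridor.
No 2 of the 6 camera mounts cover everything (all 15 pairs fall short), so 3 is minimum.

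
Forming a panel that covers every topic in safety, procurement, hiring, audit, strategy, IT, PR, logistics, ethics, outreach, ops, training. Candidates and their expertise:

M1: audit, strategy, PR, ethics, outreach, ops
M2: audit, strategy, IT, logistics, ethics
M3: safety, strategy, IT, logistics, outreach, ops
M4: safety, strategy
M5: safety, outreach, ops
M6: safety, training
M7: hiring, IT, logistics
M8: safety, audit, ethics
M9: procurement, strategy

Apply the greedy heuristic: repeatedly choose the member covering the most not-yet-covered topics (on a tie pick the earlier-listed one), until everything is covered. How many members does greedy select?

Pick 1: M1 covers 6 new topics (audit, strategy, PR, ethics, outreach, ops).
Pick 2: M3 covers 3 new topics (safety, IT, logistics).
Pick 3: M6 covers 1 new topics (training).
Pick 4: M7 covers 1 new topics (hiring).
Pick 5: M9 covers 1 new topics (procurement).
Greedy uses 5 members. (The true minimum is 4.)

5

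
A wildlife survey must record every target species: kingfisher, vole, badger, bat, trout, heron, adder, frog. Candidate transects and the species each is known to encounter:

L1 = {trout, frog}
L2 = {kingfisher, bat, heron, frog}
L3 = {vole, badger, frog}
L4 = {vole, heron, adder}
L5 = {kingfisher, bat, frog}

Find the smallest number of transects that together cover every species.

4

L1, L2, L3, L4 together cover {kingfisher, vole, badger, bat, trout, heron, adder, frog} — every species.
No 3 of the 5 transects cover everything (all 10 triples fall short), so 4 is minimum.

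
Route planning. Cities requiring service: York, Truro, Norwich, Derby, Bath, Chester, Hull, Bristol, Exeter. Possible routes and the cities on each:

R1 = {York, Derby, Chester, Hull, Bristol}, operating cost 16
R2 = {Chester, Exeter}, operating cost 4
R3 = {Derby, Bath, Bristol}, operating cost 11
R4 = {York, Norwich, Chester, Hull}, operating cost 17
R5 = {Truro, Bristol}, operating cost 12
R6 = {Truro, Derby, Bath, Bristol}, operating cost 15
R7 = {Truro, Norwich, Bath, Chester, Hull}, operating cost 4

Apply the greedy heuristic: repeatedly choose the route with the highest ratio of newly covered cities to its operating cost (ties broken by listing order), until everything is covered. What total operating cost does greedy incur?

24

Pick 1: R7 adds 5 new (Truro, Norwich, Bath, Chester, Hull) at operating cost 4 (ratio 5/4).
Pick 2: R2 adds 1 new (Exeter) at operating cost 4 (ratio 1/4).
Pick 3: R1 adds 3 new (York, Derby, Bristol) at operating cost 16 (ratio 3/16).
Greedy total operating cost: 4 + 4 + 16 = 24.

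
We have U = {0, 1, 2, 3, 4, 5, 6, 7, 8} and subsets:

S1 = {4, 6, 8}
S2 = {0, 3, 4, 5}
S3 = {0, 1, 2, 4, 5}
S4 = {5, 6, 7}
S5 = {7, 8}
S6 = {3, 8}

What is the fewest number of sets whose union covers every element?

S3, S4, S6 together cover {0, 1, 2, 3, 4, 5, 6, 7, 8} — every element.
No 2 of the 6 sets cover everything (all 15 pairs fall short), so 3 is minimum.
Greedy (largest uncovered first) would take S3, S1, S2, S4 — 4 sets — but 3 suffice.

3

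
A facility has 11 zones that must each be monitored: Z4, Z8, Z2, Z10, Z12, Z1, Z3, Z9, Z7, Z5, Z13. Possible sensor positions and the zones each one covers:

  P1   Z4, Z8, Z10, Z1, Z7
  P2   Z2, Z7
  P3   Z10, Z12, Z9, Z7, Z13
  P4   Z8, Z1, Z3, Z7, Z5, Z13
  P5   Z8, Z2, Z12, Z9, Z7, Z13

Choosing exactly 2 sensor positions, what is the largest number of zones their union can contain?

Choosing P1, P5 covers {Z4, Z8, Z2, Z10, Z12, Z1, Z9, Z7, Z13} — 9 zones.
No choice of 2 sensor positions does better; here Z3, Z5 are left uncovered.

9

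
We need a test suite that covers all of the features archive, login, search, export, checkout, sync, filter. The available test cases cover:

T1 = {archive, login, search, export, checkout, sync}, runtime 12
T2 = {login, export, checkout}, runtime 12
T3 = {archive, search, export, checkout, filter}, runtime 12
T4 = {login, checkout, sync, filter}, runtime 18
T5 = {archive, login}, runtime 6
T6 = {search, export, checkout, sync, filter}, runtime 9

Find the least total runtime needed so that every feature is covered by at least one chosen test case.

15

T5, T6 cover every feature at runtime 6 + 9 = 15.
Any cover uses at least 2 test cases; among all covering selections none totals below 15.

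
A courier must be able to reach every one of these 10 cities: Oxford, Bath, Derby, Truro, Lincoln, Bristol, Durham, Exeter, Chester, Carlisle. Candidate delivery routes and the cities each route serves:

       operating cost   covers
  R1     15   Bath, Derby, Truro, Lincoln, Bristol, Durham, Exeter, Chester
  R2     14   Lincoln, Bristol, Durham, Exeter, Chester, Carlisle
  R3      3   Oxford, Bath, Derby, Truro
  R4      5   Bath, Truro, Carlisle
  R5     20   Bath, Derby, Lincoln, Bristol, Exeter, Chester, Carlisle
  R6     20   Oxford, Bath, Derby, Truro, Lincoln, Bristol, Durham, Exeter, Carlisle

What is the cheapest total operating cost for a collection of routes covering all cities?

R2, R3 cover every city at operating cost 14 + 3 = 17.
Any cover uses at least 2 routes; among all covering selections none totals below 17.

17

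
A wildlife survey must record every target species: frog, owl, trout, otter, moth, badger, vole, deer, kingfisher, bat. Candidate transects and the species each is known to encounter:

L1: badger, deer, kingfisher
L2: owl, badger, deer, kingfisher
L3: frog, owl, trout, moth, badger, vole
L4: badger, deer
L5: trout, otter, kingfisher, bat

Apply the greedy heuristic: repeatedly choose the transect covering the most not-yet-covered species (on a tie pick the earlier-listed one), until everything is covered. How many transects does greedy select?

3

Pick 1: L3 covers 6 new species (frog, owl, trout, moth, badger, vole).
Pick 2: L5 covers 3 new species (otter, kingfisher, bat).
Pick 3: L1 covers 1 new species (deer).
Greedy uses 3 transects.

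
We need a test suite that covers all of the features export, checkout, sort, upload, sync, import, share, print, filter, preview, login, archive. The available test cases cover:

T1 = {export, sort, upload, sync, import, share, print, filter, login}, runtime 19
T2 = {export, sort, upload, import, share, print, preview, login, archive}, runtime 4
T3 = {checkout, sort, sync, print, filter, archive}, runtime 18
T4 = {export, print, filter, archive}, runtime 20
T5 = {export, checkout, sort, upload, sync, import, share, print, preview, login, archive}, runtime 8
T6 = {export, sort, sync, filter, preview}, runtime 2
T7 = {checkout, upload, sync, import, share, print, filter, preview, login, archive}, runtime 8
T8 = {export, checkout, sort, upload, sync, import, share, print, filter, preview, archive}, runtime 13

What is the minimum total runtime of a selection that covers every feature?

10

T5, T6 cover every feature at runtime 8 + 2 = 10.
Any cover uses at least 2 test cases; among all covering selections none totals below 10.
Greedy by coverage-per-runtime would pick T6, T2, T5 for 14 — worse than the optimum 10.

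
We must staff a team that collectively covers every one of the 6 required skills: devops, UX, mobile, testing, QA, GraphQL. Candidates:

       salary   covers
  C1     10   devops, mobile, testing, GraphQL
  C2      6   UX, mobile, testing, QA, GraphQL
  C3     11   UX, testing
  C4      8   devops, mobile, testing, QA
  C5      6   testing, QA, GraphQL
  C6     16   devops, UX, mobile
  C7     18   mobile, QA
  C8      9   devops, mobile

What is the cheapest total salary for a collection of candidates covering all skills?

C2, C4 cover every skill at salary 6 + 8 = 14.
Any cover uses at least 2 candidates; among all covering selections none totals below 14.

14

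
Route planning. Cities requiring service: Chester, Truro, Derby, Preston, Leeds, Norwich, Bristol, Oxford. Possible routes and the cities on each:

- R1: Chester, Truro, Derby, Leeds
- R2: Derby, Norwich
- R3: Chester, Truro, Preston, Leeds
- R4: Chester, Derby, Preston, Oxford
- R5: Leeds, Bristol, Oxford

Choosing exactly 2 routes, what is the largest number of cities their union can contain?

Choosing R1, R4 covers {Chester, Truro, Derby, Preston, Leeds, Oxford} — 6 cities.
No choice of 2 routes does better; here Norwich, Bristol are left uncovered.

6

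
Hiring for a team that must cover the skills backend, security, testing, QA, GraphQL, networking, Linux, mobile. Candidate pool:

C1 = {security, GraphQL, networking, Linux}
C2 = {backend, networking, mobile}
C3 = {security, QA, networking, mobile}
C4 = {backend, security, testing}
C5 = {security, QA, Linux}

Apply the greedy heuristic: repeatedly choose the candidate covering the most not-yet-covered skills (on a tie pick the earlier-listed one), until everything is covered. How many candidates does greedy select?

Pick 1: C1 covers 4 new skills (security, GraphQL, networking, Linux).
Pick 2: C2 covers 2 new skills (backend, mobile).
Pick 3: C3 covers 1 new skills (QA).
Pick 4: C4 covers 1 new skills (testing).
Greedy uses 4 candidates. (The true minimum is 3.)

4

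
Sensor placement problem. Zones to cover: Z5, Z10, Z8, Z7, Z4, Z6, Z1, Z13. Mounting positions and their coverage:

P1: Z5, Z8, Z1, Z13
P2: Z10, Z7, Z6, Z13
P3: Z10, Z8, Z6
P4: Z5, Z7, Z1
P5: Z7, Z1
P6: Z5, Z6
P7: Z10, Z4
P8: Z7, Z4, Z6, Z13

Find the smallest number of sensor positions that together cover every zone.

P1, P2, P7 together cover {Z5, Z10, Z8, Z7, Z4, Z6, Z1, Z13} — every zone.
No 2 of the 8 sensor positions cover everything (all 28 pairs fall short), so 3 is minimum.

3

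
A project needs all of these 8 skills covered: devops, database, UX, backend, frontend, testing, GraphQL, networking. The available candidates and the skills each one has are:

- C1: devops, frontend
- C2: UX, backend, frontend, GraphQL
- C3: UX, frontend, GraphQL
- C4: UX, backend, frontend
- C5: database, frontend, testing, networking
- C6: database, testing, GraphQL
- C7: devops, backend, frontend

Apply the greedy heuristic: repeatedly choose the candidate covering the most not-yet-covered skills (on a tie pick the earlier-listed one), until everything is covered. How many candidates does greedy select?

Pick 1: C2 covers 4 new skills (UX, backend, frontend, GraphQL).
Pick 2: C5 covers 3 new skills (database, testing, networking).
Pick 3: C1 covers 1 new skills (devops).
Greedy uses 3 candidates.

3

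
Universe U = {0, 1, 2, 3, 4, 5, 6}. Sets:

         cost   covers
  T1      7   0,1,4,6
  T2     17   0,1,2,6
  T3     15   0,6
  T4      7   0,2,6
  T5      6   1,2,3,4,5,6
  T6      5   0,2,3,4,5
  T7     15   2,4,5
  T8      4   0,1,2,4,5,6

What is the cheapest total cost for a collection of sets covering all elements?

T6, T8 cover every element at cost 5 + 4 = 9.
Any cover uses at least 2 sets; among all covering selections none totals below 9.

9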